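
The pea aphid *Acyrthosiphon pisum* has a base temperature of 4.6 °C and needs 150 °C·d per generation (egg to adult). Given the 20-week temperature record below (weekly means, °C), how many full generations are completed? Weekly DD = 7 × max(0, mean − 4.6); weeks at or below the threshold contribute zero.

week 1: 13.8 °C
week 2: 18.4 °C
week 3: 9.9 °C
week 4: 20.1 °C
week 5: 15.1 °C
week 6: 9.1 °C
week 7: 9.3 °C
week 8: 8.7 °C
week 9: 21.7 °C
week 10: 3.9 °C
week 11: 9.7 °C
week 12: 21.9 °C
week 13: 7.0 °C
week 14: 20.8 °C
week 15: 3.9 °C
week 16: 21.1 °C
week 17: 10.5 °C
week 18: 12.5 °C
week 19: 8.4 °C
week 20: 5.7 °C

Weekly DD (7 × max(0, T̄ − 4.6)): 64.4, 96.6, 37.1, 108.5, 73.5, 31.5, 32.9, 28.7, 119.7, 0.0, 35.7, 121.1, 16.8, 113.4, 0.0, 115.5, 41.3, 55.3, 26.6, 7.7.
Season total = 1126.3 DD.
Complete generations = ⌊1126.3 / 150⌋ = 7.

7 generations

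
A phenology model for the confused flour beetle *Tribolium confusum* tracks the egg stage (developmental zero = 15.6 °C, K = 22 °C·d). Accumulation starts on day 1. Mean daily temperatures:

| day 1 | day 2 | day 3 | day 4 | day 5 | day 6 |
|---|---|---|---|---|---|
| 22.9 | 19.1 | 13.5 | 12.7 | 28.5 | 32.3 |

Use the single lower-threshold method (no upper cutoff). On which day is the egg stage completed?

day 5

Daily DD above 15.6 °C: 7.3, 3.5, 0.0, 0.0, 12.9, 16.7.
Cumulative: 7.3, 10.8, 10.8, 10.8, 23.7, 40.4.
The total first reaches 22 DD on day 5.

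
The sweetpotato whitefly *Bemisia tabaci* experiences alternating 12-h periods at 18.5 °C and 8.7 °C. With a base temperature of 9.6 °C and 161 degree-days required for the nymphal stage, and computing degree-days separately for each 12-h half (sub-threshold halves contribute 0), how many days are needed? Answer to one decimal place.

36.2 days

Day half: max(0, 18.5 − 9.6) × 0.5 = 8.9 × 0.5 = 4.45 DD.
Night half: max(0, 8.7 − 9.6) × 0.5 = 0.0 × 0.5 = 0.00 DD.
Per 24 h: 4.45 DD/day.
Duration = 161 / 4.45 = 36.180 ≈ 36.2 days.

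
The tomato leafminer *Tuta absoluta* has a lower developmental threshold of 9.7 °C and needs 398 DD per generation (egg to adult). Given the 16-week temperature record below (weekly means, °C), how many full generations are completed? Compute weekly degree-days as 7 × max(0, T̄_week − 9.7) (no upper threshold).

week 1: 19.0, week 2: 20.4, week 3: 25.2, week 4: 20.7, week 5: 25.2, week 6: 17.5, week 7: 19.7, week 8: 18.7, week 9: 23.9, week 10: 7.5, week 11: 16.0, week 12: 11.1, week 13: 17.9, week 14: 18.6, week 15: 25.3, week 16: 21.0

2 generations

Weekly DD (7 × max(0, T̄ − 9.7)): 65.1, 74.9, 108.5, 77.0, 108.5, 54.6, 70.0, 63.0, 99.4, 0.0, 44.1, 9.8, 57.4, 62.3, 109.2, 79.1.
Season total = 1082.9 DD.
Complete generations = ⌊1082.9 / 398⌋ = 2.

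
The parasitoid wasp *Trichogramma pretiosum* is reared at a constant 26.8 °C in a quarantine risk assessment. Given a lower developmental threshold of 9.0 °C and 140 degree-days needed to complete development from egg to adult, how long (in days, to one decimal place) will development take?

Daily accumulation = 26.8 − 9.0 = 17.8 DD/day.
Duration = 140 / 17.8 = 7.865 ≈ 7.9 days.

7.9 days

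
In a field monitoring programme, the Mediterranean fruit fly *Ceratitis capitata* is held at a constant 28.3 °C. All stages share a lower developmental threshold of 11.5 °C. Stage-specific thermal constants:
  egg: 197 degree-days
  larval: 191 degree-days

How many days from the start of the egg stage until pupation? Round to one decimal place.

23.1 days

Daily accumulation at 28.3 °C = 28.3 − 11.5 = 16.8 DD/day.
Total K = 197 + 191 = 388 DD.
Total duration = 388 / 16.8 = 23.095 ≈ 23.1 days.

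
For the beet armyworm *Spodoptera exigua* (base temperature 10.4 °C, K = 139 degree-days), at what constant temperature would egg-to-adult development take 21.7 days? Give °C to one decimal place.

16.8 °C

Required daily accumulation = 139 / 21.7 = 6.406 DD/day.
T = T_base + 6.406 = 10.4 + 6.406 = 16.806 ≈ 16.8 °C.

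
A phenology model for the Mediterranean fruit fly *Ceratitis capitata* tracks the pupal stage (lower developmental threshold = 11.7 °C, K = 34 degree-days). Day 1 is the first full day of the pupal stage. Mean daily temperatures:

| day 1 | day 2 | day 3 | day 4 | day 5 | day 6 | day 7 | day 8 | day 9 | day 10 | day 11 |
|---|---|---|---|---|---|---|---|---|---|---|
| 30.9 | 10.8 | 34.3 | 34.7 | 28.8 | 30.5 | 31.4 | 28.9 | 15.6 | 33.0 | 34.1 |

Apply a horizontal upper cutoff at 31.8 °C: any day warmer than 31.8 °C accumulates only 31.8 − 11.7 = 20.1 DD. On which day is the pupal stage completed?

Daily DD above 11.7 °C (capped at 20.1): 19.2, 0.0, 20.1, 20.1, 17.1, 18.8, 19.7, 17.2, 3.9, 20.1, 20.1.
Cumulative: 19.2, 19.2, 39.3, 59.4, 76.5, 95.3, 115.0, 132.2, 136.1, 156.2, 176.3.
The total first reaches 34 DD on day 3.

day 3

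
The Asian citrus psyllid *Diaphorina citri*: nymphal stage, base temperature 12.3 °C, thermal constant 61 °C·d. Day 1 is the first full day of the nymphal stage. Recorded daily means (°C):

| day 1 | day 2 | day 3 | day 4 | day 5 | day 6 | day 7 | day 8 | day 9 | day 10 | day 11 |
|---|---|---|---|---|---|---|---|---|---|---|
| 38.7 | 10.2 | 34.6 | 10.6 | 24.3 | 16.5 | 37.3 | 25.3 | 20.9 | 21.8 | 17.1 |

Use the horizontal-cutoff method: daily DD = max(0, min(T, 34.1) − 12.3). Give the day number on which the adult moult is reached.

Daily DD above 12.3 °C (capped at 21.8): 21.8, 0.0, 21.8, 0.0, 12.0, 4.2, 21.8, 13.0, 8.6, 9.5, 4.8.
Cumulative: 21.8, 21.8, 43.6, 43.6, 55.6, 59.8, 81.6, 94.6, 103.2, 112.7, 117.5.
The total first reaches 61 DD on day 7.

day 7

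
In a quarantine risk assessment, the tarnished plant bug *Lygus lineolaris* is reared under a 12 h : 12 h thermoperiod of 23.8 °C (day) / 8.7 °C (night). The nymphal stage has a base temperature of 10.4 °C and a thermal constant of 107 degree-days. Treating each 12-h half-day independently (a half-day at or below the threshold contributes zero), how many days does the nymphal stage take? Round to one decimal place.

16.0 days

Day half: max(0, 23.8 − 10.4) × 0.5 = 13.4 × 0.5 = 6.70 DD.
Night half: max(0, 8.7 − 10.4) × 0.5 = 0.0 × 0.5 = 0.00 DD.
Per 24 h: 6.70 DD/day.
Duration = 107 / 6.70 = 15.970 ≈ 16.0 days.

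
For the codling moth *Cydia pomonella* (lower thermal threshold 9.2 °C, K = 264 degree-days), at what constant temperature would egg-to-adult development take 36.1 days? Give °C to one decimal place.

16.5 °C

Required daily accumulation = 264 / 36.1 = 7.313 DD/day.
T = T_base + 7.313 = 9.2 + 7.313 = 16.513 ≈ 16.5 °C.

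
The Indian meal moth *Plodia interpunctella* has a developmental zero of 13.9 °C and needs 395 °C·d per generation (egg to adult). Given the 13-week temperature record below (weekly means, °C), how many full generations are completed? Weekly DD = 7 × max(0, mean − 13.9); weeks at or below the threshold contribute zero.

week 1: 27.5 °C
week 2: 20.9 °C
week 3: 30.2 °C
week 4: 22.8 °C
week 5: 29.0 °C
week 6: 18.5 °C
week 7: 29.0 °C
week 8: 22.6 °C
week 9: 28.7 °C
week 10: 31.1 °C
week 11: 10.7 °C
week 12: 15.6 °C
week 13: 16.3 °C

Weekly DD (7 × max(0, T̄ − 13.9)): 95.2, 49.0, 114.1, 62.3, 105.7, 32.2, 105.7, 60.9, 103.6, 120.4, 0.0, 11.9, 16.8.
Season total = 877.8 DD.
Complete generations = ⌊877.8 / 395⌋ = 2.

2 generations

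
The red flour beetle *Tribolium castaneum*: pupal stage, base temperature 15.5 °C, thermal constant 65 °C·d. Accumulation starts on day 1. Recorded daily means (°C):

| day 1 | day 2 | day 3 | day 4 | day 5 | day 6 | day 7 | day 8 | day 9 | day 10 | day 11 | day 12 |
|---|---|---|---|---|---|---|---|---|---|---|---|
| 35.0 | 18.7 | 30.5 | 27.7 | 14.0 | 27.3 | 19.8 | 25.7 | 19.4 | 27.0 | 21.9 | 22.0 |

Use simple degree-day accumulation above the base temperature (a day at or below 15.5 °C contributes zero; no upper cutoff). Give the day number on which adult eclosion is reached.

Daily DD above 15.5 °C: 19.5, 3.2, 15.0, 12.2, 0.0, 11.8, 4.3, 10.2, 3.9, 11.5, 6.4, 6.5.
Cumulative: 19.5, 22.7, 37.7, 49.9, 49.9, 61.7, 66.0, 76.2, 80.1, 91.6, 98.0, 104.5.
The total first reaches 65 DD on day 7.

day 7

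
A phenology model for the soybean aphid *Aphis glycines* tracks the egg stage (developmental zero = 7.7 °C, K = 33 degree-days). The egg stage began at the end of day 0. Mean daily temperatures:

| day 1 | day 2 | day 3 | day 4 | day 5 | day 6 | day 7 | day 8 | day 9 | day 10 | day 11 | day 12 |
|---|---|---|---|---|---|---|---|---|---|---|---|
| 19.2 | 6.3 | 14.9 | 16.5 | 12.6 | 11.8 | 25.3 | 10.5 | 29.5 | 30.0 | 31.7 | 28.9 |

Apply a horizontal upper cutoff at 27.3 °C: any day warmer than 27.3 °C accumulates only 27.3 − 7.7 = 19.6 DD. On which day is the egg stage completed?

Daily DD above 7.7 °C (capped at 19.6): 11.5, 0.0, 7.2, 8.8, 4.9, 4.1, 17.6, 2.8, 19.6, 19.6, 19.6, 19.6.
Cumulative: 11.5, 11.5, 18.7, 27.5, 32.4, 36.5, 54.1, 56.9, 76.5, 96.1, 115.7, 135.3.
The total first reaches 33 DD on day 6.

day 6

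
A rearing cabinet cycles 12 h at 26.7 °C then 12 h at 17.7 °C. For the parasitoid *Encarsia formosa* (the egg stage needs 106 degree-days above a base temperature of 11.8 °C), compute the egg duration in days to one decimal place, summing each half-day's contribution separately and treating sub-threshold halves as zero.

Day half: max(0, 26.7 − 11.8) × 0.5 = 14.9 × 0.5 = 7.45 DD.
Night half: max(0, 17.7 − 11.8) × 0.5 = 5.9 × 0.5 = 2.95 DD.
Per 24 h: 10.40 DD/day.
Duration = 106 / 10.40 = 10.192 ≈ 10.2 days.

10.2 days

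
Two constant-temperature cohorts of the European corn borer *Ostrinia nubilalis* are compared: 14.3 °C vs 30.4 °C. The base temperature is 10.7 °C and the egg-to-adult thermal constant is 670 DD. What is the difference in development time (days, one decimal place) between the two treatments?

At 14.3 °C: 670 / (14.3 − 10.7) = 670 / 3.6 = 186.111 d.
At 30.4 °C: 670 / (30.4 − 10.7) = 670 / 19.7 = 34.010 d.
Difference = |186.111 − 34.010| = 152.101 ≈ 152.1 days.

152.1 days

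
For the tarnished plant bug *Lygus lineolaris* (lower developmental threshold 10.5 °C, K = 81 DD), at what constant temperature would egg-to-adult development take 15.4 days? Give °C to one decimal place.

Required daily accumulation = 81 / 15.4 = 5.260 DD/day.
T = T_base + 5.260 = 10.5 + 5.260 = 15.760 ≈ 15.8 °C.

15.8 °C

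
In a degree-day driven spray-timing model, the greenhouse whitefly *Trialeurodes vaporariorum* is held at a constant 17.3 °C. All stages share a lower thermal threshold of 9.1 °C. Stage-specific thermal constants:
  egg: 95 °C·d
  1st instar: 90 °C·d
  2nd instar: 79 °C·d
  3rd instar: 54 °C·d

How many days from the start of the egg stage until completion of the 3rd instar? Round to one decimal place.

38.8 days

Daily accumulation at 17.3 °C = 17.3 − 9.1 = 8.2 DD/day.
Total K = 95 + 90 + 79 + 54 = 318 DD.
Total duration = 318 / 8.2 = 38.780 ≈ 38.8 days.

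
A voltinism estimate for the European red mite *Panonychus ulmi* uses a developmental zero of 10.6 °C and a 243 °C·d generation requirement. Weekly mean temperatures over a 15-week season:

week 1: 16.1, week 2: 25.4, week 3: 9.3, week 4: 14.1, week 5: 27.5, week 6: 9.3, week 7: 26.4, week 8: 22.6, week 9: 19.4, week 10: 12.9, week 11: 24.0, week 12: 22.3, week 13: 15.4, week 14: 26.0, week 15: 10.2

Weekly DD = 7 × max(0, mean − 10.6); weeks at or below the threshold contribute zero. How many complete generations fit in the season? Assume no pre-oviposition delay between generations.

Weekly DD (7 × max(0, T̄ − 10.6)): 38.5, 103.6, 0.0, 24.5, 118.3, 0.0, 110.6, 84.0, 61.6, 16.1, 93.8, 81.9, 33.6, 107.8, 0.0.
Season total = 874.3 DD.
Complete generations = ⌊874.3 / 243⌋ = 3.

3 generations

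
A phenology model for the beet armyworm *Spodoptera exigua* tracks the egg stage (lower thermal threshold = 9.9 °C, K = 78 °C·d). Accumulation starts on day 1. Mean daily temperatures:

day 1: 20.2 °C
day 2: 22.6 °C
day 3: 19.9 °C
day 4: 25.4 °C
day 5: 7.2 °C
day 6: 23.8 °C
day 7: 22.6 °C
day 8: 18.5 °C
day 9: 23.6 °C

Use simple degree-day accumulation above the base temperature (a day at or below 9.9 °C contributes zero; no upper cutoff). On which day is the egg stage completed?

day 8

Daily DD above 9.9 °C: 10.3, 12.7, 10.0, 15.5, 0.0, 13.9, 12.7, 8.6, 13.7.
Cumulative: 10.3, 23.0, 33.0, 48.5, 48.5, 62.4, 75.1, 83.7, 97.4.
The total first reaches 78 DD on day 8.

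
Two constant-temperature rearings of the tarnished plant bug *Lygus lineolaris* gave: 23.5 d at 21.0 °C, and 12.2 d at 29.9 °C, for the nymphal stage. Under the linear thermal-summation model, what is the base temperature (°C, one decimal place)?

11.4 °C

Linear rate model ⇒ the product D·(T − T_b) is constant across temperatures.
23.5·(21.0 − T_b) = 12.2·(29.9 − T_b)
T_b = (23.5·21.0 − 12.2·29.9) / (23.5 − 12.2) = 128.72 / 11.3 = 11.391 °C ≈ 11.4 °C.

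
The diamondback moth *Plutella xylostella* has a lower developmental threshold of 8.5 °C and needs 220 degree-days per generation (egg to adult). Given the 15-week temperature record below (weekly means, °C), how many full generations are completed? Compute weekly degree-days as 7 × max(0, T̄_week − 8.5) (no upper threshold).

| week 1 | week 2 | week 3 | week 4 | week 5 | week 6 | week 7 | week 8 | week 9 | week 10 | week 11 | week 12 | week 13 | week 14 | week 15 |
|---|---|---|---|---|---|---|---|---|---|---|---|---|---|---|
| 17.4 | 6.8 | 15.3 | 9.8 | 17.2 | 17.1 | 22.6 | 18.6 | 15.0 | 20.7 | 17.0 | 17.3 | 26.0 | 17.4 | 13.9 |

Weekly DD (7 × max(0, T̄ − 8.5)): 62.3, 0.0, 47.6, 9.1, 60.9, 60.2, 98.7, 70.7, 45.5, 85.4, 59.5, 61.6, 122.5, 62.3, 37.8.
Season total = 884.1 DD.
Complete generations = ⌊884.1 / 220⌋ = 4.

4 generations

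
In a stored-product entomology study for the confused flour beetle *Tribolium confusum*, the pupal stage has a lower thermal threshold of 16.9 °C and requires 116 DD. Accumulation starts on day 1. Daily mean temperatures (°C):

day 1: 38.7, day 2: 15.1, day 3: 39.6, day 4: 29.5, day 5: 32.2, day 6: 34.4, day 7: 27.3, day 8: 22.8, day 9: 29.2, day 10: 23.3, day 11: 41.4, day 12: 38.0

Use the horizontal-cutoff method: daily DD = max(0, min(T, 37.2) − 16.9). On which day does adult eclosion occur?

day 10

Daily DD above 16.9 °C (capped at 20.3): 20.3, 0.0, 20.3, 12.6, 15.3, 17.5, 10.4, 5.9, 12.3, 6.4, 20.3, 20.3.
Cumulative: 20.3, 20.3, 40.6, 53.2, 68.5, 86.0, 96.4, 102.3, 114.6, 121.0, 141.3, 161.6.
The total first reaches 116 DD on day 10.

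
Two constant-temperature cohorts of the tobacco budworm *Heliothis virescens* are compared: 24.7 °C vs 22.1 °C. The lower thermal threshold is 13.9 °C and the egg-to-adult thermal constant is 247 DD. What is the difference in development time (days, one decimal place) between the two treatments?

At 24.7 °C: 247 / (24.7 − 13.9) = 247 / 10.8 = 22.870 d.
At 22.1 °C: 247 / (22.1 − 13.9) = 247 / 8.2 = 30.122 d.
Difference = |22.870 − 30.122| = 7.252 ≈ 7.3 days.

7.3 days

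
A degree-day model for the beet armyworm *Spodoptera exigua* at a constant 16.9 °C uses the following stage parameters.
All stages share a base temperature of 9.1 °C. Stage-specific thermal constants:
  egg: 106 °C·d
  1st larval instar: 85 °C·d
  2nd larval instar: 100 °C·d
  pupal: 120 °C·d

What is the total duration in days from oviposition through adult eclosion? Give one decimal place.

Daily accumulation at 16.9 °C = 16.9 − 9.1 = 7.8 DD/day.
Total K = 106 + 85 + 100 + 120 = 411 DD.
Total duration = 411 / 7.8 = 52.692 ≈ 52.7 days.

52.7 days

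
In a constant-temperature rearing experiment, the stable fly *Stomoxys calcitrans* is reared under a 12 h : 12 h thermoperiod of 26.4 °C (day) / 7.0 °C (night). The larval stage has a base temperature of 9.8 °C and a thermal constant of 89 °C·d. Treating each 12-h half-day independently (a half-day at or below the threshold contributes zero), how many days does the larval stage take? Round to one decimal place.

Day half: max(0, 26.4 − 9.8) × 0.5 = 16.6 × 0.5 = 8.30 DD.
Night half: max(0, 7.0 − 9.8) × 0.5 = 0.0 × 0.5 = 0.00 DD.
Per 24 h: 8.30 DD/day.
Duration = 89 / 8.30 = 10.723 ≈ 10.7 days.

10.7 days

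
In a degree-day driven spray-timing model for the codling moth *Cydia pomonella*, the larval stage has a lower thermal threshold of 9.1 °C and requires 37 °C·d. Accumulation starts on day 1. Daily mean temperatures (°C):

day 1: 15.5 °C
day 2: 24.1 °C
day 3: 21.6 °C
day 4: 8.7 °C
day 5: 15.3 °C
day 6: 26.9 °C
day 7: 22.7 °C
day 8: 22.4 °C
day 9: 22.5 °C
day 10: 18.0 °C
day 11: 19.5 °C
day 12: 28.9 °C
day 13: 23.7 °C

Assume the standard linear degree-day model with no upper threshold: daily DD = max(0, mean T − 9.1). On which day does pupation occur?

day 5

Daily DD above 9.1 °C: 6.4, 15.0, 12.5, 0.0, 6.2, 17.8, 13.6, 13.3, 13.4, 8.9, 10.4, 19.8, 14.6.
Cumulative: 6.4, 21.4, 33.9, 33.9, 40.1, 57.9, 71.5, 84.8, 98.2, 107.1, 117.5, 137.3, 151.9.
The total first reaches 37 DD on day 5.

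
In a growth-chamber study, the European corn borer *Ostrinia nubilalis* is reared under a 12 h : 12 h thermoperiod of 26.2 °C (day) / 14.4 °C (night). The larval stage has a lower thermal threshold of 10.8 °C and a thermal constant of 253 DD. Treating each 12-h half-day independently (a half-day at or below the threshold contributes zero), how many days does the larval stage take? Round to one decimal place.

Day half: max(0, 26.2 − 10.8) × 0.5 = 15.4 × 0.5 = 7.70 DD.
Night half: max(0, 14.4 − 10.8) × 0.5 = 3.6 × 0.5 = 1.80 DD.
Per 24 h: 9.50 DD/day.
Duration = 253 / 9.50 = 26.632 ≈ 26.6 days.

26.6 days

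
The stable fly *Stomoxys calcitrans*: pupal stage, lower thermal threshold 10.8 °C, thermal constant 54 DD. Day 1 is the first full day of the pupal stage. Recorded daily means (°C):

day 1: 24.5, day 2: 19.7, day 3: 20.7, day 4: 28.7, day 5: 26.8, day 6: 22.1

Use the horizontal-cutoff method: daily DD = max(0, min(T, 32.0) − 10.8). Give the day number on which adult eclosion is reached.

Daily DD above 10.8 °C (capped at 21.2): 13.7, 8.9, 9.9, 17.9, 16.0, 11.3.
Cumulative: 13.7, 22.6, 32.5, 50.4, 66.4, 77.7.
The total first reaches 54 DD on day 5.

day 5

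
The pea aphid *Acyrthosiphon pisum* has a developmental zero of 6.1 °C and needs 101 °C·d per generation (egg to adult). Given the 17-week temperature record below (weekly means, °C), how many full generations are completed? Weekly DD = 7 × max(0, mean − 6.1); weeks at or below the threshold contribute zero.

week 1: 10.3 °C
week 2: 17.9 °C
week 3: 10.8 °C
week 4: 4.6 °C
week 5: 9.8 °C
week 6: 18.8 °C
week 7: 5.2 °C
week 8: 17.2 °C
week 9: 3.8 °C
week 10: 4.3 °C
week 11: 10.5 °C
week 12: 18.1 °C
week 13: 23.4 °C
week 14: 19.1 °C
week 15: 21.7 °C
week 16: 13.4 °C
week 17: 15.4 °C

Weekly DD (7 × max(0, T̄ − 6.1)): 29.4, 82.6, 32.9, 0.0, 25.9, 88.9, 0.0, 77.7, 0.0, 0.0, 30.8, 84.0, 121.1, 91.0, 109.2, 51.1, 65.1.
Season total = 889.7 DD.
Complete generations = ⌊889.7 / 101⌋ = 8.

8 generations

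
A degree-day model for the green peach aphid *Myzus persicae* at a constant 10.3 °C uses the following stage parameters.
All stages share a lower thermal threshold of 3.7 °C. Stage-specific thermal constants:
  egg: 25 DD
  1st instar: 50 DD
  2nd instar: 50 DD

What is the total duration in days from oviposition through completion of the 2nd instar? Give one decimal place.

Daily accumulation at 10.3 °C = 10.3 − 3.7 = 6.6 DD/day.
Total K = 25 + 50 + 50 = 125 DD.
Total duration = 125 / 6.6 = 18.939 ≈ 18.9 days.

18.9 days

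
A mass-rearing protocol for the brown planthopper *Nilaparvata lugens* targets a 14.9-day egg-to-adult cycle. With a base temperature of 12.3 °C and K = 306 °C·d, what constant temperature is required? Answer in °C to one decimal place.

32.8 °C

Required daily accumulation = 306 / 14.9 = 20.537 DD/day.
T = T_base + 20.537 = 12.3 + 20.537 = 32.837 ≈ 32.8 °C.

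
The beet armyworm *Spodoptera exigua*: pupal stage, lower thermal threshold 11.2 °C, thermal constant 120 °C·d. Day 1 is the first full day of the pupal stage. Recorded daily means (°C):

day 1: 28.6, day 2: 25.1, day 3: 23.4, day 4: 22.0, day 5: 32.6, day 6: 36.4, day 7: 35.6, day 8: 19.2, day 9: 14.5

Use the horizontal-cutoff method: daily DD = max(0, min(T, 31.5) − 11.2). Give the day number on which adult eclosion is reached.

day 8

Daily DD above 11.2 °C (capped at 20.3): 17.4, 13.9, 12.2, 10.8, 20.3, 20.3, 20.3, 8.0, 3.3.
Cumulative: 17.4, 31.3, 43.5, 54.3, 74.6, 94.9, 115.2, 123.2, 126.5.
The total first reaches 120 DD on day 8.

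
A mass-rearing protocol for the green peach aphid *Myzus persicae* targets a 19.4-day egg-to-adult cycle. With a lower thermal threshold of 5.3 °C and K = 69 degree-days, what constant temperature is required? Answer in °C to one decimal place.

8.9 °C

Required daily accumulation = 69 / 19.4 = 3.557 DD/day.
T = T_base + 3.557 = 5.3 + 3.557 = 8.857 ≈ 8.9 °C.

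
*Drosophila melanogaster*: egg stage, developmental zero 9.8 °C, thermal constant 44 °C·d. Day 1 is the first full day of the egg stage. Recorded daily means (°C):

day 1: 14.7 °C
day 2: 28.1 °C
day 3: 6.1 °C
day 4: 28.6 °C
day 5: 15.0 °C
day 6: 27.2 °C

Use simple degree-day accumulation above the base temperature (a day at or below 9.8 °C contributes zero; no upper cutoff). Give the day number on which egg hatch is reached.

Daily DD above 9.8 °C: 4.9, 18.3, 0.0, 18.8, 5.2, 17.4.
Cumulative: 4.9, 23.2, 23.2, 42.0, 47.2, 64.6.
The total first reaches 44 DD on day 5.

day 5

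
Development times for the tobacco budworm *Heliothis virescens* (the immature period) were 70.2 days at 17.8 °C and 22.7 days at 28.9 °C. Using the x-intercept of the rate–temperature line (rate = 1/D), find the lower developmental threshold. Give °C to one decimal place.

Under the model K = D·(T − T_b), so D₁·(T₁ − T_b) = D₂·(T₂ − T_b).
70.2·(17.8 − T_b) = 22.7·(28.9 − T_b)
T_b = (70.2·17.8 − 22.7·28.9) / (70.2 − 22.7) = 593.53 / 47.5 = 12.495 °C ≈ 12.5 °C.

12.5 °C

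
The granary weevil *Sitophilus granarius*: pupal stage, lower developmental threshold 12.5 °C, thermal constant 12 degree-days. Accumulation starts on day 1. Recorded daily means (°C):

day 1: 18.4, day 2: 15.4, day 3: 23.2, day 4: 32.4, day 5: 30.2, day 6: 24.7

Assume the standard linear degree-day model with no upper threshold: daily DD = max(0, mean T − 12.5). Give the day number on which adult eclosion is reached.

Daily DD above 12.5 °C: 5.9, 2.9, 10.7, 19.9, 17.7, 12.2.
Cumulative: 5.9, 8.8, 19.5, 39.4, 57.1, 69.3.
The total first reaches 12 DD on day 3.

day 3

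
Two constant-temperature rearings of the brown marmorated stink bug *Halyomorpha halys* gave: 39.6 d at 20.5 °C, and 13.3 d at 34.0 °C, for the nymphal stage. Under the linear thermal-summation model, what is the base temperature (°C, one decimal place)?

13.7 °C

Equal thermal constants: D₁(T₁ − T_b) = D₂(T₂ − T_b).
39.6·(20.5 − T_b) = 13.3·(34.0 − T_b)
T_b = (39.6·20.5 − 13.3·34.0) / (39.6 − 13.3) = 359.60 / 26.3 = 13.673 °C ≈ 13.7 °C.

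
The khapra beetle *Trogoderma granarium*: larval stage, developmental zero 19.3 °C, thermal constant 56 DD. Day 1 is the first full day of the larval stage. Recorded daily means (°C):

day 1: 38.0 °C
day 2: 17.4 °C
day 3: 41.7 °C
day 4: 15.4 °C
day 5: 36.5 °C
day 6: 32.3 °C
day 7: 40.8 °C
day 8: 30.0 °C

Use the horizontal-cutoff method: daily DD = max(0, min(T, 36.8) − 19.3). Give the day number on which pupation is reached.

Daily DD above 19.3 °C (capped at 17.5): 17.5, 0.0, 17.5, 0.0, 17.2, 13.0, 17.5, 10.7.
Cumulative: 17.5, 17.5, 35.0, 35.0, 52.2, 65.2, 82.7, 93.4.
The total first reaches 56 DD on day 6.

day 6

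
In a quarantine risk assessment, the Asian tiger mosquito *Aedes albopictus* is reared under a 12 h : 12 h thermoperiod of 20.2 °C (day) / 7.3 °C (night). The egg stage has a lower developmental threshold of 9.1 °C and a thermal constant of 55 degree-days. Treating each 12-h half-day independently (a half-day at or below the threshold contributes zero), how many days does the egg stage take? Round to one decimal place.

9.9 days

Day half: max(0, 20.2 − 9.1) × 0.5 = 11.1 × 0.5 = 5.55 DD.
Night half: max(0, 7.3 − 9.1) × 0.5 = 0.0 × 0.5 = 0.00 DD.
Per 24 h: 5.55 DD/day.
Duration = 55 / 5.55 = 9.910 ≈ 9.9 days.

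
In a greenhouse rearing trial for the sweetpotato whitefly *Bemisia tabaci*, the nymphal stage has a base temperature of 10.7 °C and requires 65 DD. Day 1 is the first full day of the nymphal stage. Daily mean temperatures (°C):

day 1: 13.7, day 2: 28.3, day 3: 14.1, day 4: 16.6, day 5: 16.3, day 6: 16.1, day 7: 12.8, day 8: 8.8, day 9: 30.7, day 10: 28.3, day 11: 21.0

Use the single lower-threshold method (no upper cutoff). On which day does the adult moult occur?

day 10

Daily DD above 10.7 °C: 3.0, 17.6, 3.4, 5.9, 5.6, 5.4, 2.1, 0.0, 20.0, 17.6, 10.3.
Cumulative: 3.0, 20.6, 24.0, 29.9, 35.5, 40.9, 43.0, 43.0, 63.0, 80.6, 90.9.
The total first reaches 65 DD on day 10.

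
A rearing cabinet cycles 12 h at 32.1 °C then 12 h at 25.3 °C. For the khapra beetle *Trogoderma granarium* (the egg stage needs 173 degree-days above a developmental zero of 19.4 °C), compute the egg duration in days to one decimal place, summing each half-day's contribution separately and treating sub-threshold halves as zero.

Day half: max(0, 32.1 − 19.4) × 0.5 = 12.7 × 0.5 = 6.35 DD.
Night half: max(0, 25.3 − 19.4) × 0.5 = 5.9 × 0.5 = 2.95 DD.
Per 24 h: 9.30 DD/day.
Duration = 173 / 9.30 = 18.602 ≈ 18.6 days.

18.6 days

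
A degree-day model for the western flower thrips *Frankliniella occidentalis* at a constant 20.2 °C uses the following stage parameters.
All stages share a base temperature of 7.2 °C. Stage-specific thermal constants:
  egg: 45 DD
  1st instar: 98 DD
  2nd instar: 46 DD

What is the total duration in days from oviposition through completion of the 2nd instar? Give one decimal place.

Daily accumulation at 20.2 °C = 20.2 − 7.2 = 13.0 DD/day.
Total K = 45 + 98 + 46 = 189 DD.
Total duration = 189 / 13.0 = 14.538 ≈ 14.5 days.

14.5 days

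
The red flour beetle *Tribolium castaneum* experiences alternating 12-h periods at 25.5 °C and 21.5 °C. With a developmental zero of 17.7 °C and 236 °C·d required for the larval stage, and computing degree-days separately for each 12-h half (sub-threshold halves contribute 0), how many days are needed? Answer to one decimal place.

40.7 days

Day half: max(0, 25.5 − 17.7) × 0.5 = 7.8 × 0.5 = 3.90 DD.
Night half: max(0, 21.5 − 17.7) × 0.5 = 3.8 × 0.5 = 1.90 DD.
Per 24 h: 5.80 DD/day.
Duration = 236 / 5.80 = 40.690 ≈ 40.7 days.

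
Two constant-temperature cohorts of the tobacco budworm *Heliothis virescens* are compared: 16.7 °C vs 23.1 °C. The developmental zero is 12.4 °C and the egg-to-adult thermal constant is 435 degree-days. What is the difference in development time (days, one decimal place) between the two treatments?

At 16.7 °C: 435 / (16.7 − 12.4) = 435 / 4.3 = 101.163 d.
At 23.1 °C: 435 / (23.1 − 12.4) = 435 / 10.7 = 40.654 d.
Difference = |101.163 − 40.654| = 60.509 ≈ 60.5 days.

60.5 days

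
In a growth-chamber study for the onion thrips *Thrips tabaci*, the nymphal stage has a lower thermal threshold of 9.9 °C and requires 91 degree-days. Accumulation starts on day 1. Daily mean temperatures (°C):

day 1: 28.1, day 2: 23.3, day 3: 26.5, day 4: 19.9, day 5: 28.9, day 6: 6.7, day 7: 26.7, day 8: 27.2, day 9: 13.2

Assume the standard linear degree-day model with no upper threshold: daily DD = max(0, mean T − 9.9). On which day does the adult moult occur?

Daily DD above 9.9 °C: 18.2, 13.4, 16.6, 10.0, 19.0, 0.0, 16.8, 17.3, 3.3.
Cumulative: 18.2, 31.6, 48.2, 58.2, 77.2, 77.2, 94.0, 111.3, 114.6.
The total first reaches 91 DD on day 7.

day 7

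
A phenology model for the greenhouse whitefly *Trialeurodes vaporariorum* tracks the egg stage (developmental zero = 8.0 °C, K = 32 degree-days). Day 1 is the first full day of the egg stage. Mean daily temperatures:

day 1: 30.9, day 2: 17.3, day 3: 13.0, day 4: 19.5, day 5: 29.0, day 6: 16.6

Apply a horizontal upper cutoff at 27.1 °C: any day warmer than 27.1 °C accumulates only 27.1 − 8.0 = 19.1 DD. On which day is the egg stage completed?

day 3

Daily DD above 8.0 °C (capped at 19.1): 19.1, 9.3, 5.0, 11.5, 19.1, 8.6.
Cumulative: 19.1, 28.4, 33.4, 44.9, 64.0, 72.6.
The total first reaches 32 DD on day 3.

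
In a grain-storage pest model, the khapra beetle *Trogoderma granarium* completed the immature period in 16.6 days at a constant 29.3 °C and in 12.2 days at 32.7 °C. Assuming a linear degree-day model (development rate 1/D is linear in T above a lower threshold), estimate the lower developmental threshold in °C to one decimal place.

Under the model K = D·(T − T_b), so D₁·(T₁ − T_b) = D₂·(T₂ − T_b).
16.6·(29.3 − T_b) = 12.2·(32.7 − T_b)
T_b = (16.6·29.3 − 12.2·32.7) / (16.6 − 12.2) = 87.44 / 4.4 = 19.873 °C ≈ 19.9 °C.

19.9 °C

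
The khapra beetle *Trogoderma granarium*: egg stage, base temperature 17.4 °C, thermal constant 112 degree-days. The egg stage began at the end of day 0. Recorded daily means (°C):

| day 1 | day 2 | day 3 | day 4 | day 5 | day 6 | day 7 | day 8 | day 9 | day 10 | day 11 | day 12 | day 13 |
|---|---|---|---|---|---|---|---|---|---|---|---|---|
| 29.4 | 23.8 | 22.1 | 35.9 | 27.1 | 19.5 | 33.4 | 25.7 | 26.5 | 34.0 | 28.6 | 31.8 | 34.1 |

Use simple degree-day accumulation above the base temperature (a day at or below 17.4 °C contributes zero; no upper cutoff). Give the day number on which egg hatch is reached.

day 11

Daily DD above 17.4 °C: 12.0, 6.4, 4.7, 18.5, 9.7, 2.1, 16.0, 8.3, 9.1, 16.6, 11.2, 14.4, 16.7.
Cumulative: 12.0, 18.4, 23.1, 41.6, 51.3, 53.4, 69.4, 77.7, 86.8, 103.4, 114.6, 129.0, 145.7.
The total first reaches 112 DD on day 11.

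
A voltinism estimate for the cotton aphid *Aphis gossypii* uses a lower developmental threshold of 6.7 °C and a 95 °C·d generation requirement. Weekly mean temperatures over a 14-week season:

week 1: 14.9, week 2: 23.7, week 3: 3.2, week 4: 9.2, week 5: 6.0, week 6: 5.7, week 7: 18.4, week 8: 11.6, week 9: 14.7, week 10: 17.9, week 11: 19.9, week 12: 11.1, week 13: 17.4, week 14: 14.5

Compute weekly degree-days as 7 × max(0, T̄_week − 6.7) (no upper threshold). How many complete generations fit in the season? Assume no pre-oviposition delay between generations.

Weekly DD (7 × max(0, T̄ − 6.7)): 57.4, 119.0, 0.0, 17.5, 0.0, 0.0, 81.9, 34.3, 56.0, 78.4, 92.4, 30.8, 74.9, 54.6.
Season total = 697.2 DD.
Complete generations = ⌊697.2 / 95⌋ = 7.

7 generations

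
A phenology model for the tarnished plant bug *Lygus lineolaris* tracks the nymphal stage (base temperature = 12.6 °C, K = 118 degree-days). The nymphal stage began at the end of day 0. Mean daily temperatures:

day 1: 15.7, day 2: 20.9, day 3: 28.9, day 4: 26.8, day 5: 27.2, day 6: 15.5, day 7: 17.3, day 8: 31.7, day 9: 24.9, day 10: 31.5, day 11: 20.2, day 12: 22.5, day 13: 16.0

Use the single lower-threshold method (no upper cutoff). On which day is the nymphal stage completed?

Daily DD above 12.6 °C: 3.1, 8.3, 16.3, 14.2, 14.6, 2.9, 4.7, 19.1, 12.3, 18.9, 7.6, 9.9, 3.4.
Cumulative: 3.1, 11.4, 27.7, 41.9, 56.5, 59.4, 64.1, 83.2, 95.5, 114.4, 122.0, 131.9, 135.3.
The total first reaches 118 DD on day 11.

day 11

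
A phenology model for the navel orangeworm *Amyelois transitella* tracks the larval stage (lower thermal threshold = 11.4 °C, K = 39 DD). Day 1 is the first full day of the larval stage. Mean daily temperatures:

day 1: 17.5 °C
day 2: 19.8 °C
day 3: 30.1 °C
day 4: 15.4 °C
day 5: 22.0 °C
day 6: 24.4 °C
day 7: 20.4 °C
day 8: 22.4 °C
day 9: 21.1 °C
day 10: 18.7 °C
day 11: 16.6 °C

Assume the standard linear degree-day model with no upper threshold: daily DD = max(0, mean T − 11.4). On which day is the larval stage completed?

Daily DD above 11.4 °C: 6.1, 8.4, 18.7, 4.0, 10.6, 13.0, 9.0, 11.0, 9.7, 7.3, 5.2.
Cumulative: 6.1, 14.5, 33.2, 37.2, 47.8, 60.8, 69.8, 80.8, 90.5, 97.8, 103.0.
The total first reaches 39 DD on day 5.

day 5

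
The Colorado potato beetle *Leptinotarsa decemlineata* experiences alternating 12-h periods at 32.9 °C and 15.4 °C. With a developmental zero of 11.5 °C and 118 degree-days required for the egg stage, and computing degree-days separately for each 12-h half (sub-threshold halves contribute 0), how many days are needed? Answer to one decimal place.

9.3 days

Day half: max(0, 32.9 − 11.5) × 0.5 = 21.4 × 0.5 = 10.70 DD.
Night half: max(0, 15.4 − 11.5) × 0.5 = 3.9 × 0.5 = 1.95 DD.
Per 24 h: 12.65 DD/day.
Duration = 118 / 12.65 = 9.328 ≈ 9.3 days.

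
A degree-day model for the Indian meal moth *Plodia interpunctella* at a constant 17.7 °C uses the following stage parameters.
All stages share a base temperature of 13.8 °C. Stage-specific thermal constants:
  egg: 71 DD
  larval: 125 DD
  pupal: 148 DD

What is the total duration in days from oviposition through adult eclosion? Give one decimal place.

88.2 days

Daily accumulation at 17.7 °C = 17.7 − 13.8 = 3.9 DD/day.
Total K = 71 + 125 + 148 = 344 DD.
Total duration = 344 / 3.9 = 88.205 ≈ 88.2 days.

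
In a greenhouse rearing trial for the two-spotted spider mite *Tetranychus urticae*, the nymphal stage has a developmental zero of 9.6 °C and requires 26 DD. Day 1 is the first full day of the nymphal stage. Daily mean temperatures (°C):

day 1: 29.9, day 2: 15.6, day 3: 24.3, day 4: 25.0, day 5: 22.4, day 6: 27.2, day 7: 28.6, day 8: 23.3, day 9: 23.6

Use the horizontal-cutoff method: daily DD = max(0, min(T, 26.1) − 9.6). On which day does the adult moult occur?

Daily DD above 9.6 °C (capped at 16.5): 16.5, 6.0, 14.7, 15.4, 12.8, 16.5, 16.5, 13.7, 14.0.
Cumulative: 16.5, 22.5, 37.2, 52.6, 65.4, 81.9, 98.4, 112.1, 126.1.
The total first reaches 26 DD on day 3.

day 3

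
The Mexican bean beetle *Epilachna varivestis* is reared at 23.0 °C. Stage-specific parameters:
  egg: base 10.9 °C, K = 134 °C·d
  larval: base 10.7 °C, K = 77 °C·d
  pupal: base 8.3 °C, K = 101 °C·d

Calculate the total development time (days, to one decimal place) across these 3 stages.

24.2 days

egg: 134 / (23.0 − 10.9) = 134 / 12.1 = 11.074 d.
larval: 77 / (23.0 − 10.7) = 77 / 12.3 = 6.260 d.
pupal: 101 / (23.0 − 8.3) = 101 / 14.7 = 6.871 d.
Sum = 24.205 ≈ 24.2 days.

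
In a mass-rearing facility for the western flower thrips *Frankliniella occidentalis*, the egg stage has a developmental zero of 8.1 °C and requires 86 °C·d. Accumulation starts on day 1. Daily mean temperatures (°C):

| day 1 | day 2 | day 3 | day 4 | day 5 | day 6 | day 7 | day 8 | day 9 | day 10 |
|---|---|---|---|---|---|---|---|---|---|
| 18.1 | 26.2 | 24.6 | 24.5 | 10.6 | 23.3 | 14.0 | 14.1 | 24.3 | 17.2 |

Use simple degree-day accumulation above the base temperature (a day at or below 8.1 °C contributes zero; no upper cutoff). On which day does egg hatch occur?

day 8

Daily DD above 8.1 °C: 10.0, 18.1, 16.5, 16.4, 2.5, 15.2, 5.9, 6.0, 16.2, 9.1.
Cumulative: 10.0, 28.1, 44.6, 61.0, 63.5, 78.7, 84.6, 90.6, 106.8, 115.9.
The total first reaches 86 DD on day 8.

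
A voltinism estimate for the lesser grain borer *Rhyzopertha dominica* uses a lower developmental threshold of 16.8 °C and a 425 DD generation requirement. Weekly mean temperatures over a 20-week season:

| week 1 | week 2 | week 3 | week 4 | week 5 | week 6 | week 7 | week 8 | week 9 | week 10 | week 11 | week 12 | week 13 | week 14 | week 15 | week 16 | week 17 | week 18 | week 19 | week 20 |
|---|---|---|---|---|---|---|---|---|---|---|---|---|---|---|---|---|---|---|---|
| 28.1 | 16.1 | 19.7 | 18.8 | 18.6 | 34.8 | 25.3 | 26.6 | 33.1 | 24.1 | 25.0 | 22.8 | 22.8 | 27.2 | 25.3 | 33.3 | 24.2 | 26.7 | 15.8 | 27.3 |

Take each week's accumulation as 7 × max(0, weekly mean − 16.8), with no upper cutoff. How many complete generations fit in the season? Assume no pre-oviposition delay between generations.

Weekly DD (7 × max(0, T̄ − 16.8)): 79.1, 0.0, 20.3, 14.0, 12.6, 126.0, 59.5, 68.6, 114.1, 51.1, 57.4, 42.0, 42.0, 72.8, 59.5, 115.5, 51.8, 69.3, 0.0, 73.5.
Season total = 1129.1 DD.
Complete generations = ⌊1129.1 / 425⌋ = 2.

2 generations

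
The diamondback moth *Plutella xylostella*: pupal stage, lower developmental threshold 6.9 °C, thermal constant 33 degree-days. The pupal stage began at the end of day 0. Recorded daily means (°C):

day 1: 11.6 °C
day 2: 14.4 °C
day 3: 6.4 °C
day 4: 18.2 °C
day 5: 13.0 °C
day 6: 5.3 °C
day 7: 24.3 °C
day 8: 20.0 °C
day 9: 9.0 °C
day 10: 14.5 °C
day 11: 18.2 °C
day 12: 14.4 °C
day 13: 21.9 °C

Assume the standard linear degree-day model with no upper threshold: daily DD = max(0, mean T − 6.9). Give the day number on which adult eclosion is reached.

day 7

Daily DD above 6.9 °C: 4.7, 7.5, 0.0, 11.3, 6.1, 0.0, 17.4, 13.1, 2.1, 7.6, 11.3, 7.5, 15.0.
Cumulative: 4.7, 12.2, 12.2, 23.5, 29.6, 29.6, 47.0, 60.1, 62.2, 69.8, 81.1, 88.6, 103.6.
The total first reaches 33 DD on day 7.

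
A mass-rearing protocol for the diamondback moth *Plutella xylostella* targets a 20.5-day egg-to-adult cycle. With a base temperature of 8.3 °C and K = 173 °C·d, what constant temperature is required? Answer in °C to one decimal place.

16.7 °C

Required daily accumulation = 173 / 20.5 = 8.439 DD/day.
T = T_base + 8.439 = 8.3 + 8.439 = 16.739 ≈ 16.7 °C.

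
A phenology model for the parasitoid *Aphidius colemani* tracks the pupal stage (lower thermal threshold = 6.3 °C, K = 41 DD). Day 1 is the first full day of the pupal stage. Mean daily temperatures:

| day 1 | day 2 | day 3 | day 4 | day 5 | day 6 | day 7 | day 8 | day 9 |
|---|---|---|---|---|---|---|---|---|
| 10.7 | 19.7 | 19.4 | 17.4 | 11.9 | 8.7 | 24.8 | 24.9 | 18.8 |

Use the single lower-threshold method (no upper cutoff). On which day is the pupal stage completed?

day 4

Daily DD above 6.3 °C: 4.4, 13.4, 13.1, 11.1, 5.6, 2.4, 18.5, 18.6, 12.5.
Cumulative: 4.4, 17.8, 30.9, 42.0, 47.6, 50.0, 68.5, 87.1, 99.6.
The total first reaches 41 DD on day 4.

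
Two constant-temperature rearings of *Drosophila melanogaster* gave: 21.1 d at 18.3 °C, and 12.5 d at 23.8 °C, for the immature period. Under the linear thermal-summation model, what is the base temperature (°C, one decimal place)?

10.3 °C

Linear rate model ⇒ the product D·(T − T_b) is constant across temperatures.
21.1·(18.3 − T_b) = 12.5·(23.8 − T_b)
T_b = (21.1·18.3 − 12.5·23.8) / (21.1 − 12.5) = 88.63 / 8.6 = 10.306 °C ≈ 10.3 °C.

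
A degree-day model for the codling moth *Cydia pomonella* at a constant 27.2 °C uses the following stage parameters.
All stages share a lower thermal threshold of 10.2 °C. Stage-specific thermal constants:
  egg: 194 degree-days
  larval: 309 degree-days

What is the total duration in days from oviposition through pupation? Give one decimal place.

Daily accumulation at 27.2 °C = 27.2 − 10.2 = 17.0 DD/day.
Total K = 194 + 309 = 503 DD.
Total duration = 503 / 17.0 = 29.588 ≈ 29.6 days.

29.6 days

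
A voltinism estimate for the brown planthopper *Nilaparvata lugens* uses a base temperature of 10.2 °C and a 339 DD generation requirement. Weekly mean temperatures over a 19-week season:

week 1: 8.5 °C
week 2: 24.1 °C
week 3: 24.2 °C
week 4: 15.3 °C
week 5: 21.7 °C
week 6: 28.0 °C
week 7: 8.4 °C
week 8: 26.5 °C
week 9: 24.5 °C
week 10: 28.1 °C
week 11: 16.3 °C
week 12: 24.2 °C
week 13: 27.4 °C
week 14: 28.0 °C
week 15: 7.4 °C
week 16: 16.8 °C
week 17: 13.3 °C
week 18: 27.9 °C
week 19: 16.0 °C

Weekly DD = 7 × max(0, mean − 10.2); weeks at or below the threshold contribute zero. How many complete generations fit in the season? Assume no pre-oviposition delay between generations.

Weekly DD (7 × max(0, T̄ − 10.2)): 0.0, 97.3, 98.0, 35.7, 80.5, 124.6, 0.0, 114.1, 100.1, 125.3, 42.7, 98.0, 120.4, 124.6, 0.0, 46.2, 21.7, 123.9, 40.6.
Season total = 1393.7 DD.
Complete generations = ⌊1393.7 / 339⌋ = 4.

4 generations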